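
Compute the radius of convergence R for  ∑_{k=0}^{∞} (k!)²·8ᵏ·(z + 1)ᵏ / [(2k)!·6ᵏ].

R = 3

Apply the ratio test: |a_{k+1}| / |a_k| = (k+1)²/[(2k+1)·(2k+2)] · 8/6, which tends to 1/3 as k → ∞.
The series converges when 1/3 · |z + 1| < 1, giving R = 3.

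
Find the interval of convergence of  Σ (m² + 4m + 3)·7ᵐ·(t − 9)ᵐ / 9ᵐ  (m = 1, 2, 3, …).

Apply the ratio test: |a_{m+1}| / |a_m| = [((m+1)² + 4(m+1) + 3)/(m² + 4m + 3)] · 7/9, which tends to 7/9 as m → ∞.
Hence the series converges for |t − 9| < 1/(7/9) = 9/7, so the radius of convergence is 9/7.
At t = 72/7: the terms do not tend to 0, so the series diverges.
When t = 54/7, the terms do not tend to 0, so the series diverges.

(54/7, 72/7)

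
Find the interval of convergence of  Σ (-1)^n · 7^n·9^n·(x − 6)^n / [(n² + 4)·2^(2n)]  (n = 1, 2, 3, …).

By the ratio test, |a_{n+1}/a_n| = [(n² + 4)/((n+1)² + 4)] · 7·9/4 → 63/4.
Convergence for |x − 6| · 63/4 < 1, i.e. |x − 6| < 4/63. So R = 4/63.
When x = 382/63, absolute convergence follows by limit comparison with Σ 1/n².
At x = 374/63: the terms are on the order of 1/n², so the series converges absolutely by comparison with the p-series (p = 2 > 1).

[374/63, 382/63]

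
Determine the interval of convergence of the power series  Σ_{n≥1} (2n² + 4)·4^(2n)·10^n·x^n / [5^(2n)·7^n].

(-35/32, 35/32)

The ratio of consecutive coefficients is [(2(n+1)² + 4)/(2n² + 4)] · 16·10/(25·7) → 32/35.
Thus R = 1/(32/35) = 35/32.
Check x = 35/32: the terms do not tend to 0, so the series diverges.
When x = -35/32, the terms have absolute value of order n², which does not tend to 0, so the series diverges by the divergence test.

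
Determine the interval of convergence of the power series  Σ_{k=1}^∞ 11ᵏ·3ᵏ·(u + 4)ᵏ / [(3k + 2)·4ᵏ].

[-136/33, -128/33)

Apply the ratio test: |a_{k+1}| / |a_k| = [(3k + 2)/(3(k+1) + 2)] · 11·3/4, which tends to 33/4 as k → ∞.
Convergence for |u + 4| · 33/4 < 1, i.e. |u + 4| < 4/33. So R = 4/33.
When u = -128/33, the terms behave like c/k; limit comparison with the harmonic series gives divergence.
When u = -136/33, the terms alternate in sign and decrease monotonically to 0 in absolute value (size ~ c/k), so the alternating series test gives convergence.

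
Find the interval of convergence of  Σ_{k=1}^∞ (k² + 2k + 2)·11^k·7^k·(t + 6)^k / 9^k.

(-471/77, -453/77)

Apply the ratio test: |a_{k+1}| / |a_k| = [((k+1)² + 2(k+1) + 2)/(k² + 2k + 2)] · 11·7/9, which tends to 77/9 as k → ∞.
The series converges when 77/9 · |t + 6| < 1, giving R = 9/77.
Endpoint t = -453/77: the terms have absolute value of order k², which does not tend to 0, so the series diverges by the divergence test.
At t = -471/77: the terms do not tend to 0, so the series diverges.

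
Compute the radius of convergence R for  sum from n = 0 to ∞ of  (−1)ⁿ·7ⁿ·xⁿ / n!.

By the ratio test, |a_{n+1}/a_n| = 7 · 1/(n+1) → 0.
Since the limit is 0 < 1 for every x, the series converges on all of ℝ and R = ∞.

R = ∞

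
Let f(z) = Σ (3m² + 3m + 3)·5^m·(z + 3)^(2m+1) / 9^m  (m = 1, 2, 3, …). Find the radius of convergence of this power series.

By the ratio test, |a_{m+1}/a_m| = [(3(m+1)² + 3(m+1) + 3)/(3m² + 3m + 3)] · 5/9 → 5/9.
Successive powers of (z + 3) differ by 2, so the series converges when |z + 3|² · 5/9 < 1, i.e. |z + 3| < √(9/5). So R = 3√5/5.

R = 3√5/5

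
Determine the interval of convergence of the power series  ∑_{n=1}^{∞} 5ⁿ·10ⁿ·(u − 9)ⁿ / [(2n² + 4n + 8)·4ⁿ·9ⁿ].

Ratio test: |a_{n+1}/a_n| = [(2n² + 4n + 8)/(2(n+1)² + 4(n+1) + 8)] · 5·10/(4·9) → 25/18 as n → ∞.
The series converges when 25/18 · |u − 9| < 1, giving R = 18/25.
Endpoint u = 243/25: absolute convergence follows by limit comparison with Σ 1/n².
When u = 207/25, absolute convergence follows by limit comparison with Σ 1/n².

[207/25, 243/25]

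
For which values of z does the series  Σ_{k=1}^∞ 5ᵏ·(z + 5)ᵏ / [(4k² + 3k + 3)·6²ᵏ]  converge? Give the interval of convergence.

[-61/5, 11/5]

Apply the ratio test: |a_{k+1}| / |a_k| = [(4k² + 3k + 3)/(4(k+1)² + 3(k+1) + 3)] · 5/36, which tends to 5/36 as k → ∞.
Convergence for |z + 5| · 5/36 < 1, i.e. |z + 5| < 36/5. So R = 36/5.
Endpoint z = 11/5: the series is dominated by a constant times Σ 1/k², which converges (p = 2 > 1).
Check z = -61/5: the series is dominated by a constant times Σ 1/k², which converges (p = 2 > 1).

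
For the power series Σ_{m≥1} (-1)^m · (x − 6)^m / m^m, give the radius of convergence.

By the Cauchy root test, |a_m|^(1/m) = 1/m → 0.
Since the m-th root of |a_m| tends to 0, the series converges for all real x; R = ∞.

R = ∞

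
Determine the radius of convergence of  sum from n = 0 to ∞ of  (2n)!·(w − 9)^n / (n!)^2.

Apply the ratio test: |a_{n+1}| / |a_n| = (2n+1)·(2n+2)/(n+1)², which tends to 4 as n → ∞.
Convergence for |w − 9| · 4 < 1, i.e. |w − 9| < 1/4. So R = 1/4.

R = 1/4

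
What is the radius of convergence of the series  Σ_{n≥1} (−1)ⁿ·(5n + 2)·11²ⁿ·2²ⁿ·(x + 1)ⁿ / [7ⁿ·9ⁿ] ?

Apply the ratio test: |a_{n+1}| / |a_n| = [(5(n+1) + 2)/(5n + 2)] · 121·4/(7·9), which tends to 484/63 as n → ∞.
Thus R = 1/(484/63) = 63/484.

R = 63/484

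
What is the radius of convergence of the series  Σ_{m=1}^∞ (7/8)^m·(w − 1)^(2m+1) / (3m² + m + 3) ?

R = 2√14/7

Ratio test: |a_{m+1}/a_m| = [(3m² + m + 3)/(3(m+1)² + (m+1) + 3)] · 7/8 → 7/8 as m → ∞.
Writing y = (w − 1)², the series in y has radius 8/7, so |w − 1| < √(8/7) and R = 2√14/7.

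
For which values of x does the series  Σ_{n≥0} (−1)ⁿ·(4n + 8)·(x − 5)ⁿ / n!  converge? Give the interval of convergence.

(−∞, ∞)

Ratio test: |a_{n+1}/a_n| = (4(n+1) + 8)/(4n + 8) · 1/(n+1) → 0 as n → ∞.
Since the limit is 0 < 1 for every x, the series converges on all of ℝ and R = ∞.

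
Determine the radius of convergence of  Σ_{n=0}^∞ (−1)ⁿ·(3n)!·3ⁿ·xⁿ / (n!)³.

Apply the ratio test: |a_{n+1}| / |a_n| = (3n+1)·(3n+2)·(3n+3)/(n+1)³ · 3, which tends to 81 as n → ∞.
Convergence for |x| · 81 < 1, i.e. |x| < 1/81. So R = 1/81.

R = 1/81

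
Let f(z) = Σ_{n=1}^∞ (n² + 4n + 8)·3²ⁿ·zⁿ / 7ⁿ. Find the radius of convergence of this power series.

R = 7/9

Ratio test: |a_{n+1}/a_n| = [((n+1)² + 4(n+1) + 8)/(n² + 4n + 8)] · 9/7 → 9/7 as n → ∞.
The series converges when 9/7 · |z| < 1, giving R = 7/9.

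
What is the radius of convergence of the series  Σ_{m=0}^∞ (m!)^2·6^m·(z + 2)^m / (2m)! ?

R = 2/3

By the ratio test, |a_{m+1}/a_m| = (m+1)²/[(2m+1)·(2m+2)] · 6 → 3/2.
Hence the series converges for |z + 2| < 1/(3/2) = 2/3, so the radius of convergence is 2/3.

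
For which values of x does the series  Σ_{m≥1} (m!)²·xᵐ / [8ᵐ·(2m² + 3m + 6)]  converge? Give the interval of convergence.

By the ratio test, |a_{m+1}/a_m| = (m+1)² · 1/8 · (2m² + 3m + 6)/(2(m+1)² + 3(m+1) + 6) → ∞.
The terms grow without bound for any x ≠ 0, so R = 0 (convergence only at x = 0).

{0}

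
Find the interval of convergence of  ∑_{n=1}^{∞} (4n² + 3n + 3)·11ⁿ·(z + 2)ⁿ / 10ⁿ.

(-32/11, -12/11)

By the ratio test, |a_{n+1}/a_n| = [(4(n+1)² + 3(n+1) + 3)/(4n² + 3n + 3)] · 11/10 → 11/10.
Hence the series converges for |z + 2| < 1/(11/10) = 10/11, so the radius of convergence is 10/11.
When z = -12/11, the terms do not tend to 0, so the series diverges.
Check z = -32/11: the terms have absolute value of order n², which does not tend to 0, so the series diverges by the divergence test.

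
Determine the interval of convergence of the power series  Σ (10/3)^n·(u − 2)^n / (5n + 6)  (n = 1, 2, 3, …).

Apply the ratio test: |a_{n+1}| / |a_n| = [(5n + 6)/(5(n+1) + 6)] · 10/3, which tends to 10/3 as n → ∞.
The series converges when 10/3 · |u − 2| < 1, giving R = 3/10.
At u = 23/10: the terms behave like c/n; limit comparison with the harmonic series gives divergence.
At u = 17/10: an alternating series whose terms decrease to 0 in absolute value, so it converges by the Leibniz criterion.

[17/10, 23/10)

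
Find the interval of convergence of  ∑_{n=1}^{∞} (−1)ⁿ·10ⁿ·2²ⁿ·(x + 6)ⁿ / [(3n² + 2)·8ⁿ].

By the ratio test, |a_{n+1}/a_n| = [(3n² + 2)/(3(n+1)² + 2)] · 10·4/8 → 5.
Convergence for |x + 6| · 5 < 1, i.e. |x + 6| < 1/5. So R = 1/5.
When x = -29/5, the terms are on the order of 1/n², so the series converges absolutely by comparison with the p-series (p = 2 > 1).
Check x = -31/5: the terms are on the order of 1/n², so the series converges absolutely by comparison with the p-series (p = 2 > 1).

[-31/5, -29/5]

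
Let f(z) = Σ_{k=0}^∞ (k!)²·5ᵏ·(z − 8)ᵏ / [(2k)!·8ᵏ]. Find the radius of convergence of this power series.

By the ratio test, |a_{k+1}/a_k| = (k+1)²/[(2k+1)·(2k+2)] · 5/8 → 5/32.
The series converges when 5/32 · |z − 8| < 1, giving R = 32/5.

R = 32/5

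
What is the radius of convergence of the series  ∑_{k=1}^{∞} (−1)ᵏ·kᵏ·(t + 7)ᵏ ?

R = 0

Applying the root test, |a_k|^(1/k) = k → ∞.
The root grows without bound, so R = 0 (convergence only at t = -7).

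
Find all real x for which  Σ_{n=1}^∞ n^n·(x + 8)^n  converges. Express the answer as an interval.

Root test: |a_n|^(1/n) = n → ∞.
The root grows without bound, so R = 0 (convergence only at x = -8).

{-8}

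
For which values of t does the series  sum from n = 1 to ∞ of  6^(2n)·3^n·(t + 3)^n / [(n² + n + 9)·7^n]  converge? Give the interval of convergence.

Ratio test: |a_{n+1}/a_n| = [(n² + n + 9)/((n+1)² + (n+1) + 9)] · 36·3/7 → 108/7 as n → ∞.
Convergence for |t + 3| · 108/7 < 1, i.e. |t + 3| < 7/108. So R = 7/108.
Endpoint t = -317/108: the terms are on the order of 1/n², so the series converges absolutely by comparison with the p-series (p = 2 > 1).
When t = -331/108, the terms are on the order of 1/n², so the series converges absolutely by comparison with the p-series (p = 2 > 1).

[-331/108, -317/108]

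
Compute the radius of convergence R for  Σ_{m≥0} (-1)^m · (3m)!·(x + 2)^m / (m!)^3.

R = 1/27

The ratio of consecutive coefficients is (3m+1)·(3m+2)·(3m+3)/(m+1)³ → 27.
Thus R = 1/(27) = 1/27.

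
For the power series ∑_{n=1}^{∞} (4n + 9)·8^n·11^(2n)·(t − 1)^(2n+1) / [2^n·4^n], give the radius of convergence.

By the ratio test, |a_{n+1}/a_n| = [(4(n+1) + 9)/(4n + 9)] · 8·121/(2·4) → 121.
Since the exponent of (t − 1) increases by 2 each term, convergence requires |t − 1|² < 1/121, hence R = 1/11.

R = 1/11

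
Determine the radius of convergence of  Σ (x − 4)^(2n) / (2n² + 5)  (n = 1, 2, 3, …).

R = 1

By the ratio test, |a_{n+1}/a_n| = (2n² + 5)/(2(n+1)² + 5) → 1.
Since the exponent of (x − 4) increases by 2 each term, convergence requires |x − 4|² < 1, hence R = 1.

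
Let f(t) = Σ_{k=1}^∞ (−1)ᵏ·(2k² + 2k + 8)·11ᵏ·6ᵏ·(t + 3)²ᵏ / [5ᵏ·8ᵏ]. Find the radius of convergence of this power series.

Ratio test: |a_{k+1}/a_k| = [(2(k+1)² + 2(k+1) + 8)/(2k² + 2k + 8)] · 11·6/(5·8) → 33/20 as k → ∞.
Since the exponent of (t + 3) increases by 2 each term, convergence requires |t + 3|² < 20/33, hence R = 2√165/33.

R = 2√165/33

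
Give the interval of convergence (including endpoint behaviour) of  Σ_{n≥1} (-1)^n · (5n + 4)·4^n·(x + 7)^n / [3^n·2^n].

Apply the ratio test: |a_{n+1}| / |a_n| = [(5(n+1) + 4)/(5n + 4)] · 4/(3·2), which tends to 2/3 as n → ∞.
Hence the series converges for |x + 7| < 1/(2/3) = 3/2, so the radius of convergence is 3/2.
When x = -11/2, the terms have absolute value of order n, which does not tend to 0, so the series diverges by the divergence test.
Check x = -17/2: the terms have absolute value of order n, which does not tend to 0, so the series diverges by the divergence test.

(-17/2, -11/2)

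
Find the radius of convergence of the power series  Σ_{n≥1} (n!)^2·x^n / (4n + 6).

Ratio test: |a_{n+1}/a_n| = (n+1)² · (4n + 6)/(4(n+1) + 6) → ∞ as n → ∞.
The ratio grows without bound, so the series diverges whenever x ≠ 0; it converges only at x = 0. R = 0.

R = 0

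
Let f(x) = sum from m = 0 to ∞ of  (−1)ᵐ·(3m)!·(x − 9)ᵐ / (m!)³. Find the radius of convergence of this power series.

R = 1/27

Apply the ratio test: |a_{m+1}| / |a_m| = (3m+1)·(3m+2)·(3m+3)/(m+1)³, which tends to 27 as m → ∞.
The series converges when 27 · |x − 9| < 1, giving R = 1/27.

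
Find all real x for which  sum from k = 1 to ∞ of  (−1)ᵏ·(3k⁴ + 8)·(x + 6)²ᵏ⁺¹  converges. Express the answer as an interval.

The ratio of consecutive coefficients is (3(k+1)⁴ + 8)/(3k⁴ + 8) → 1.
Since the exponent of (x + 6) increases by 2 each term, convergence requires |x + 6|² < 1, hence R = 1.
Endpoint x = -5: the terms have absolute value of order k⁴, which does not tend to 0, so the series diverges by the divergence test.
Check x = -7: the terms do not tend to 0, so the series diverges.

(-7, -5)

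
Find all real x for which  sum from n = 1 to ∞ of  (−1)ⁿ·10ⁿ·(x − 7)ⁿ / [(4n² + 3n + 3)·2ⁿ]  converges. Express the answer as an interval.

Ratio test: |a_{n+1}/a_n| = [(4n² + 3n + 3)/(4(n+1)² + 3(n+1) + 3)] · 10/2 → 5 as n → ∞.
The series converges when 5 · |x − 7| < 1, giving R = 1/5.
At x = 36/5: the terms are on the order of 1/n², so the series converges absolutely by comparison with the p-series (p = 2 > 1).
When x = 34/5, the series is dominated by a constant times Σ 1/n², which converges (p = 2 > 1).

[34/5, 36/5]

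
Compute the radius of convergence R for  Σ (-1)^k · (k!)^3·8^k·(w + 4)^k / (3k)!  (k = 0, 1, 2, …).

Apply the ratio test: |a_{k+1}| / |a_k| = (k+1)³/[(3k+1)·(3k+2)·(3k+3)] · 8, which tends to 8/27 as k → ∞.
The series converges when 8/27 · |w + 4| < 1, giving R = 27/8.

R = 27/8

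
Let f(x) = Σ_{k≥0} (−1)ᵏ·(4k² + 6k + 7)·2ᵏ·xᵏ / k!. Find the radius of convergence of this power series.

Apply the ratio test: |a_{k+1}| / |a_k| = (4(k+1)² + 6(k+1) + 7)/(4k² + 6k + 7) · 2 · 1/(k+1), which tends to 0 as k → ∞.
The ratio tends to 0 regardless of x, hence R = ∞.

R = ∞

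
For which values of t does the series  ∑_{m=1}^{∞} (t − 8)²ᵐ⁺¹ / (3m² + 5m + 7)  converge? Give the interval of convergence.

[7, 9]

Apply the ratio test: |a_{m+1}| / |a_m| = (3m² + 5m + 7)/(3(m+1)² + 5(m+1) + 7), which tends to 1 as m → ∞.
Writing y = (t − 8)², the series in y has radius 1, so |t − 8| < √(1) = 1 and R = 1.
Endpoint t = 9: the terms are on the order of 1/m², so the series converges absolutely by comparison with the p-series (p = 2 > 1).
At t = 7: the terms are on the order of 1/m², so the series converges absolutely by comparison with the p-series (p = 2 > 1).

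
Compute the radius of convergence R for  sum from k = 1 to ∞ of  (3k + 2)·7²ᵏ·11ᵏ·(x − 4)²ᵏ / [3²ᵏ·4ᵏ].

The ratio of consecutive coefficients is [(3(k+1) + 2)/(3k + 2)] · 49·11/(9·4) → 539/36.
Successive powers of (x − 4) differ by 2, so the series converges when |x − 4|² · 539/36 < 1, i.e. |x − 4| < √(36/539). So R = 6√11/77.

R = 6√11/77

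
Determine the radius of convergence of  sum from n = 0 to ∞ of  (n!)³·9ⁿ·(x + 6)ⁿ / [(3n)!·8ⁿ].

The ratio of consecutive coefficients is (n+1)³/[(3n+1)·(3n+2)·(3n+3)] · 9/8 → 1/24.
The series converges when 1/24 · |x + 6| < 1, giving R = 24.

R = 24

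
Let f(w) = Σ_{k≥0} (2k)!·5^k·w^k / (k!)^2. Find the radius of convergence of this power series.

The ratio of consecutive coefficients is (2k+1)·(2k+2)/(k+1)² · 5 → 20.
Thus R = 1/(20) = 1/20.

R = 1/20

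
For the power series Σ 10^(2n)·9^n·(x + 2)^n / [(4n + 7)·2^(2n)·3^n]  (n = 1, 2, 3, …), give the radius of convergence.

The ratio of consecutive coefficients is [(4n + 7)/(4(n+1) + 7)] · 100·9/(4·3) → 75.
Thus R = 1/(75) = 1/75.

R = 1/75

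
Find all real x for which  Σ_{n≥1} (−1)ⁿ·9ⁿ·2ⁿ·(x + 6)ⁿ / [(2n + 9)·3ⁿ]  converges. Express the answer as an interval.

Apply the ratio test: |a_{n+1}| / |a_n| = [(2n + 9)/(2(n+1) + 9)] · 9·2/3, which tends to 6 as n → ∞.
Hence the series converges for |x + 6| < 1/(6) = 1/6, so the radius of convergence is 1/6.
When x = -35/6, the terms alternate in sign and decrease monotonically to 0 in absolute value (size ~ c/n), so the alternating series test gives convergence.
Check x = -37/6: the terms behave like c/n; limit comparison with the harmonic series gives divergence.

(-37/6, -35/6]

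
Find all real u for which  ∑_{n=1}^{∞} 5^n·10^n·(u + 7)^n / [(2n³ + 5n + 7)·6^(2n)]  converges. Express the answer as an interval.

[-193/25, -157/25]

The ratio of consecutive coefficients is [(2n³ + 5n + 7)/(2(n+1)³ + 5(n+1) + 7)] · 5·10/36 → 25/18.
Hence the series converges for |u + 7| < 1/(25/18) = 18/25, so the radius of convergence is 18/25.
When u = -157/25, the series is dominated by a constant times Σ 1/n³, which converges (p = 3 > 1).
Endpoint u = -193/25: the terms are on the order of 1/n³, so the series converges absolutely by comparison with the p-series (p = 3 > 1).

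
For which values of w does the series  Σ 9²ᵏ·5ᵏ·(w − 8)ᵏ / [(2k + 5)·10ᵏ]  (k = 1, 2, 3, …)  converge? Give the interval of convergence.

[646/81, 650/81)

The ratio of consecutive coefficients is [(2k + 5)/(2(k+1) + 5)] · 81·5/10 → 81/2.
The series converges when 81/2 · |w − 8| < 1, giving R = 2/81.
Endpoint w = 650/81: the terms behave like c/k; limit comparison with the harmonic series gives divergence.
Check w = 646/81: an alternating series whose terms decrease to 0 in absolute value, so it converges by the Leibniz criterion.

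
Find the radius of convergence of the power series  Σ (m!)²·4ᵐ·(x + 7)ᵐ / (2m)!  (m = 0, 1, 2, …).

R = 1

By the ratio test, |a_{m+1}/a_m| = (m+1)²/[(2m+1)·(2m+2)] · 4 → 1.
So the series converges when |x + 7| < 1 and diverges when |x + 7| > 1; R = 1.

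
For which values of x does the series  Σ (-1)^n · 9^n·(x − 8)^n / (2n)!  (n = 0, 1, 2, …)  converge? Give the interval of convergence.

By the ratio test, |a_{n+1}/a_n| = 9 · 1/[(2n+1)·(2n+2)] → 0.
Since the limit is 0 < 1 for every x, the series converges on all of ℝ and R = ∞.

(−∞, ∞)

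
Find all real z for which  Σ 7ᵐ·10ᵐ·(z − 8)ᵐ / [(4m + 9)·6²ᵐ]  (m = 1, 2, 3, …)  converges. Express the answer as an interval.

By the ratio test, |a_{m+1}/a_m| = [(4m + 9)/(4(m+1) + 9)] · 7·10/36 → 35/18.
Hence the series converges for |z − 8| < 1/(35/18) = 18/35, so the radius of convergence is 18/35.
At z = 298/35: the terms are asymptotic to a nonzero constant times 1/m, so the series diverges by limit comparison with Σ 1/m.
Endpoint z = 262/35: an alternating series whose terms decrease to 0 in absolute value, so it converges by the Leibniz criterion.

[262/35, 298/35)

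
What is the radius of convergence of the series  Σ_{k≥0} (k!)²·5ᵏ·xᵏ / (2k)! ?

Apply the ratio test: |a_{k+1}| / |a_k| = (k+1)²/[(2k+1)·(2k+2)] · 5, which tends to 5/4 as k → ∞.
The series converges when 5/4 · |x| < 1, giving R = 4/5.

R = 4/5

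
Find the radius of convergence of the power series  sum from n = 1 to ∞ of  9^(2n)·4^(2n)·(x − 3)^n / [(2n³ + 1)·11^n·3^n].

R = 11/432

Apply the ratio test: |a_{n+1}| / |a_n| = [(2n³ + 1)/(2(n+1)³ + 1)] · 81·16/(11·3), which tends to 432/11 as n → ∞.
Hence the series converges for |x − 3| < 1/(432/11) = 11/432, so the radius of convergence is 11/432.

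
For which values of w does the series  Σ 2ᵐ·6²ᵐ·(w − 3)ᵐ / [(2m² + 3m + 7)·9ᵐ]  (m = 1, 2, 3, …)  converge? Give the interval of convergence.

[23/8, 25/8]

The ratio of consecutive coefficients is [(2m² + 3m + 7)/(2(m+1)² + 3(m+1) + 7)] · 2·36/9 → 8.
Convergence for |w − 3| · 8 < 1, i.e. |w − 3| < 1/8. So R = 1/8.
Check w = 25/8: the series is dominated by a constant times Σ 1/m², which converges (p = 2 > 1).
When w = 23/8, the series is dominated by a constant times Σ 1/m², which converges (p = 2 > 1).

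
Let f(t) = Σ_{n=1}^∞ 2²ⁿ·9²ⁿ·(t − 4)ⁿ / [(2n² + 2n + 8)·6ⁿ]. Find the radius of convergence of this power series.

Apply the ratio test: |a_{n+1}| / |a_n| = [(2n² + 2n + 8)/(2(n+1)² + 2(n+1) + 8)] · 4·81/6, which tends to 54 as n → ∞.
Hence the series converges for |t − 4| < 1/(54) = 1/54, so the radius of convergence is 1/54.

R = 1/54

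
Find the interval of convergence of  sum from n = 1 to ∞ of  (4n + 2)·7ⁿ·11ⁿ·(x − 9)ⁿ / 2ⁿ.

By the ratio test, |a_{n+1}/a_n| = [(4(n+1) + 2)/(4n + 2)] · 7·11/2 → 77/2.
Thus R = 1/(77/2) = 2/77.
Check x = 695/77: the terms have absolute value of order n, which does not tend to 0, so the series diverges by the divergence test.
At x = 691/77: the terms do not tend to 0, so the series diverges.

(691/77, 695/77)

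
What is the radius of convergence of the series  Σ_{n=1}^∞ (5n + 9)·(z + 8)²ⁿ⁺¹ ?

The ratio of consecutive coefficients is (5(n+1) + 9)/(5n + 9) → 1.
Successive powers of (z + 8) differ by 2, so the series converges when |z + 8|² · 1 < 1, i.e. |z + 8| < √(1) = 1. So R = 1.

R = 1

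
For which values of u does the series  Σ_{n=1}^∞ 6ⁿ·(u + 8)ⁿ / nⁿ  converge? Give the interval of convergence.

Root test: |a_n|^(1/n) = 6/n → 0.
Since the n-th root of |a_n| tends to 0, the series converges for all real u; R = ∞.

(−∞, ∞)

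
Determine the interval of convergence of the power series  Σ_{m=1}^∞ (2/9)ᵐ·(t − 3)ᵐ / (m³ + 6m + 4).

[-3/2, 15/2]

Ratio test: |a_{m+1}/a_m| = [(m³ + 6m + 4)/((m+1)³ + 6(m+1) + 4)] · 2/9 → 2/9 as m → ∞.
The series converges when 2/9 · |t − 3| < 1, giving R = 9/2.
At t = 15/2: absolute convergence follows by limit comparison with Σ 1/m³.
Check t = -3/2: the series is dominated by a constant times Σ 1/m³, which converges (p = 3 > 1).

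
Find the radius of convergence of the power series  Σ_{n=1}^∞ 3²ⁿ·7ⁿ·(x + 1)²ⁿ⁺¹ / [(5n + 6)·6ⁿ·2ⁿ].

The ratio of consecutive coefficients is [(5n + 6)/(5(n+1) + 6)] · 9·7/(6·2) → 21/4.
Successive powers of (x + 1) differ by 2, so the series converges when |x + 1|² · 21/4 < 1, i.e. |x + 1| < √(4/21). So R = 2√21/21.

R = 2√21/21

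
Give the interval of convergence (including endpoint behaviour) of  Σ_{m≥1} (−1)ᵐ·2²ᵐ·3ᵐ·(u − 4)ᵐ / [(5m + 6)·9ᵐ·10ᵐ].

(-7/2, 23/2]

Apply the ratio test: |a_{m+1}| / |a_m| = [(5m + 6)/(5(m+1) + 6)] · 4·3/(9·10), which tends to 2/15 as m → ∞.
Convergence for |u − 4| · 2/15 < 1, i.e. |u − 4| < 15/2. So R = 15/2.
Endpoint u = 23/2: an alternating series whose terms decrease to 0 in absolute value, so it converges by the Leibniz criterion.
At u = -7/2: comparison with the harmonic series Σ 1/m shows the series diverges.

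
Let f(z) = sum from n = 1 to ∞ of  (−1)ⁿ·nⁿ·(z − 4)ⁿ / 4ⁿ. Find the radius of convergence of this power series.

Root test: |a_n|^(1/n) = n/4 → ∞.
The root grows without bound, so R = 0 (convergence only at z = 4).

R = 0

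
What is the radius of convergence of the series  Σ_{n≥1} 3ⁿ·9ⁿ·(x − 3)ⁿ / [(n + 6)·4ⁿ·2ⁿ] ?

The ratio of consecutive coefficients is [(n + 6)/((n+1) + 6)] · 3·9/(4·2) → 27/8.
Hence the series converges for |x − 3| < 1/(27/8) = 8/27, so the radius of convergence is 8/27.

R = 8/27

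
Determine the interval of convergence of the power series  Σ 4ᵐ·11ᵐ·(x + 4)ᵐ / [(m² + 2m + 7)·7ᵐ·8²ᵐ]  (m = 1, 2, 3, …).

[-156/11, 68/11]

Ratio test: |a_{m+1}/a_m| = [(m² + 2m + 7)/((m+1)² + 2(m+1) + 7)] · 4·11/(7·64) → 11/112 as m → ∞.
Thus R = 1/(11/112) = 112/11.
At x = 68/11: absolute convergence follows by limit comparison with Σ 1/m².
Check x = -156/11: the series is dominated by a constant times Σ 1/m², which converges (p = 2 > 1).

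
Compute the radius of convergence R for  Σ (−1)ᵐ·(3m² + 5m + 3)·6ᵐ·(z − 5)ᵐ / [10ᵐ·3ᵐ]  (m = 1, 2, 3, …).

R = 5

Ratio test: |a_{m+1}/a_m| = [(3(m+1)² + 5(m+1) + 3)/(3m² + 5m + 3)] · 6/(10·3) → 1/5 as m → ∞.
Convergence for |z − 5| · 1/5 < 1, i.e. |z − 5| < 5. So R = 5.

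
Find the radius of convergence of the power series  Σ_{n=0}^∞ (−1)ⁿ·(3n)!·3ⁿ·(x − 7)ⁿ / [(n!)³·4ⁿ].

The ratio of consecutive coefficients is (3n+1)·(3n+2)·(3n+3)/(n+1)³ · 3/4 → 81/4.
Hence the series converges for |x − 7| < 1/(81/4) = 4/81, so the radius of convergence is 4/81.

R = 4/81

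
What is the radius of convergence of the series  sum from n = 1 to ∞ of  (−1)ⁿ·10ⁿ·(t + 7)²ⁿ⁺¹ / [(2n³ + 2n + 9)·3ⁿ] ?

Ratio test: |a_{n+1}/a_n| = [(2n³ + 2n + 9)/(2(n+1)³ + 2(n+1) + 9)] · 10/3 → 10/3 as n → ∞.
Since the exponent of (t + 7) increases by 2 each term, convergence requires |t + 7|² < 3/10, hence R = √30/10.

R = √30/10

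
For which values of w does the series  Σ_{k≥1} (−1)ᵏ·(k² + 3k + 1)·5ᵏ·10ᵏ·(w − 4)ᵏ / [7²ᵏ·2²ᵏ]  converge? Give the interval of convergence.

(2/25, 198/25)

The ratio of consecutive coefficients is [((k+1)² + 3(k+1) + 1)/(k² + 3k + 1)] · 5·10/(49·4) → 25/98.
Convergence for |w − 4| · 25/98 < 1, i.e. |w − 4| < 98/25. So R = 98/25.
Endpoint w = 198/25: the terms do not tend to 0, so the series diverges.
Endpoint w = 2/25: the terms do not tend to 0, so the series diverges.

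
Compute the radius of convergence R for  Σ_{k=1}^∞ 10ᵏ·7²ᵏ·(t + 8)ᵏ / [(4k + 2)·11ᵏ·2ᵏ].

R = 11/245

Ratio test: |a_{k+1}/a_k| = [(4k + 2)/(4(k+1) + 2)] · 10·49/(11·2) → 245/11 as k → ∞.
Thus R = 1/(245/11) = 11/245.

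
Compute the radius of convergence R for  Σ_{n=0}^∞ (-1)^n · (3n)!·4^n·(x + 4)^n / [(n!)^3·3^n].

R = 1/36

The ratio of consecutive coefficients is (3n+1)·(3n+2)·(3n+3)/(n+1)³ · 4/3 → 36.
Thus R = 1/(36) = 1/36.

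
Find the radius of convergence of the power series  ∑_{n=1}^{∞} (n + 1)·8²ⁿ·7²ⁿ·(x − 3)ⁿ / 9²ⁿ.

R = 81/3136

Apply the ratio test: |a_{n+1}| / |a_n| = [((n+1) + 1)/(n + 1)] · 64·49/81, which tends to 3136/81 as n → ∞.
Hence the series converges for |x − 3| < 1/(3136/81) = 81/3136, so the radius of convergence is 81/3136.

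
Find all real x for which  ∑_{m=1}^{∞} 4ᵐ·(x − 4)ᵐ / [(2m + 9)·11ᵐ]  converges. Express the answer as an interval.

Ratio test: |a_{m+1}/a_m| = [(2m + 9)/(2(m+1) + 9)] · 4/11 → 4/11 as m → ∞.
Convergence for |x − 4| · 4/11 < 1, i.e. |x − 4| < 11/4. So R = 11/4.
Check x = 27/4: comparison with the harmonic series Σ 1/m shows the series diverges.
At x = 5/4: convergence follows from the alternating series test (terms decrease monotonically to 0).

[5/4, 27/4)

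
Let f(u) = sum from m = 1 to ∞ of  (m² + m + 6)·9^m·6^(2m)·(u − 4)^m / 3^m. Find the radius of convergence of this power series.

R = 1/108

The ratio of consecutive coefficients is [((m+1)² + (m+1) + 6)/(m² + m + 6)] · 9·36/3 → 108.
Thus R = 1/(108) = 1/108.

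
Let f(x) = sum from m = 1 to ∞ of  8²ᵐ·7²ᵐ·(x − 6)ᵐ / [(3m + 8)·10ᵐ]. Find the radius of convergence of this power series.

Ratio test: |a_{m+1}/a_m| = [(3m + 8)/(3(m+1) + 8)] · 64·49/10 → 1568/5 as m → ∞.
Thus R = 1/(1568/5) = 5/1568.

R = 5/1568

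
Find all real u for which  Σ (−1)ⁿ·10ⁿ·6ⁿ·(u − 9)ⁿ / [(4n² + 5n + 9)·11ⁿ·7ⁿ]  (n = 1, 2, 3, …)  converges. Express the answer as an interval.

[463/60, 617/60]

Apply the ratio test: |a_{n+1}| / |a_n| = [(4n² + 5n + 9)/(4(n+1)² + 5(n+1) + 9)] · 10·6/(11·7), which tends to 60/77 as n → ∞.
Thus R = 1/(60/77) = 77/60.
At u = 617/60: absolute convergence follows by limit comparison with Σ 1/n².
Endpoint u = 463/60: the series is dominated by a constant times Σ 1/n², which converges (p = 2 > 1).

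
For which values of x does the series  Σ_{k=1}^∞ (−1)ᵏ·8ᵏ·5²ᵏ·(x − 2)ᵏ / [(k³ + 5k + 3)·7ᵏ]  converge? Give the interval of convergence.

[393/200, 407/200]

Apply the ratio test: |a_{k+1}| / |a_k| = [(k³ + 5k + 3)/((k+1)³ + 5(k+1) + 3)] · 8·25/7, which tends to 200/7 as k → ∞.
The series converges when 200/7 · |x − 2| < 1, giving R = 7/200.
At x = 407/200: the terms are on the order of 1/k³, so the series converges absolutely by comparison with the p-series (p = 3 > 1).
When x = 393/200, absolute convergence follows by limit comparison with Σ 1/k³.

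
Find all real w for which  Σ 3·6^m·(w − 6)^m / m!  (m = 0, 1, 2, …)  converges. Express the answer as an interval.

(−∞, ∞)

The ratio of consecutive coefficients is 3/3 · 6 · 1/(m+1) → 0.
The limit is 0, so the series converges for all w; R = ∞.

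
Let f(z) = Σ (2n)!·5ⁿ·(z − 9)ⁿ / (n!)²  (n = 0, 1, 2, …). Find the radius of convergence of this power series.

Apply the ratio test: |a_{n+1}| / |a_n| = (2n+1)·(2n+2)/(n+1)² · 5, which tends to 20 as n → ∞.
The series converges when 20 · |z − 9| < 1, giving R = 1/20.

R = 1/20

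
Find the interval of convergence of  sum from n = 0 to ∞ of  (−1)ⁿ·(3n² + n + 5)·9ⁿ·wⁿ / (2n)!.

(−∞, ∞)

Apply the ratio test: |a_{n+1}| / |a_n| = (3(n+1)² + (n+1) + 5)/(3n² + n + 5) · 9 · 1/[(2n+1)·(2n+2)], which tends to 0 as n → ∞.
The ratio tends to 0 regardless of w, hence R = ∞.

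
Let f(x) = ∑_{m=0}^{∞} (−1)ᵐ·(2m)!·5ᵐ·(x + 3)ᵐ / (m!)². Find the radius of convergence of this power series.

R = 1/20

By the ratio test, |a_{m+1}/a_m| = (2m+1)·(2m+2)/(m+1)² · 5 → 20.
Convergence for |x + 3| · 20 < 1, i.e. |x + 3| < 1/20. So R = 1/20.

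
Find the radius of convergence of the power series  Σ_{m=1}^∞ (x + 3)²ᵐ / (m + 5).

Ratio test: |a_{m+1}/a_m| = (m + 5)/((m+1) + 5) → 1 as m → ∞.
Writing y = (x + 3)², the series in y has radius 1, so |x + 3| < √(1) = 1 and R = 1.

R = 1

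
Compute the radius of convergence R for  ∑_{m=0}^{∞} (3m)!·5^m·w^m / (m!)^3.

Apply the ratio test: |a_{m+1}| / |a_m| = (3m+1)·(3m+2)·(3m+3)/(m+1)³ · 5, which tends to 135 as m → ∞.
Hence the series converges for |w| < 1/(135) = 1/135, so the radius of convergence is 1/135.

R = 1/135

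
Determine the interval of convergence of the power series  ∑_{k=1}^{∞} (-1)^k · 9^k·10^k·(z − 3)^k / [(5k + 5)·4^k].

The ratio of consecutive coefficients is [(5k + 5)/(5(k+1) + 5)] · 9·10/4 → 45/2.
The series converges when 45/2 · |z − 3| < 1, giving R = 2/45.
At z = 137/45: an alternating series whose terms decrease to 0 in absolute value, so it converges by the Leibniz criterion.
At z = 133/45: the terms are asymptotic to a nonzero constant times 1/k, so the series diverges by limit comparison with Σ 1/k.

(133/45, 137/45]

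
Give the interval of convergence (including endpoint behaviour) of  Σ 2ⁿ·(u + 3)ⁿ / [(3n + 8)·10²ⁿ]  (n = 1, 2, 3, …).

[-53, 47)

By the ratio test, |a_{n+1}/a_n| = [(3n + 8)/(3(n+1) + 8)] · 2/100 → 1/50.
Thus R = 1/(1/50) = 50.
At u = 47: the terms behave like c/n; limit comparison with the harmonic series gives divergence.
Check u = -53: the terms alternate in sign and decrease monotonically to 0 in absolute value (size ~ c/n), so the alternating series test gives convergence.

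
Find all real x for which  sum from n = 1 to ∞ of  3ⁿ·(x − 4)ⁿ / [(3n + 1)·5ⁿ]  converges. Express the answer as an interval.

[7/3, 17/3)

Ratio test: |a_{n+1}/a_n| = [(3n + 1)/(3(n+1) + 1)] · 3/5 → 3/5 as n → ∞.
Thus R = 1/(3/5) = 5/3.
At x = 17/3: comparison with the harmonic series Σ 1/n shows the series diverges.
When x = 7/3, an alternating series whose terms decrease to 0 in absolute value, so it converges by the Leibniz criterion.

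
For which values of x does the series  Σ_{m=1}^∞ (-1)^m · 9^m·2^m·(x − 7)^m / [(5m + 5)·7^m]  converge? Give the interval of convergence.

Apply the ratio test: |a_{m+1}| / |a_m| = [(5m + 5)/(5(m+1) + 5)] · 9·2/7, which tends to 18/7 as m → ∞.
The series converges when 18/7 · |x − 7| < 1, giving R = 7/18.
At x = 133/18: convergence follows from the alternating series test (terms decrease monotonically to 0).
At x = 119/18: the terms behave like c/m; limit comparison with the harmonic series gives divergence.

(119/18, 133/18]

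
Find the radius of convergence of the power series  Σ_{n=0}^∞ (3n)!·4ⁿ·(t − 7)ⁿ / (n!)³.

R = 1/108

The ratio of consecutive coefficients is (3n+1)·(3n+2)·(3n+3)/(n+1)³ · 4 → 108.
The series converges when 108 · |t − 7| < 1, giving R = 1/108.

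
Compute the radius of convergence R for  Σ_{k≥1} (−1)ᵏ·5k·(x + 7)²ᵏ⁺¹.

R = 1

By the ratio test, |a_{k+1}/a_k| = 5(k+1)/5k → 1.
Successive powers of (x + 7) differ by 2, so the series converges when |x + 7|² · 1 < 1, i.e. |x + 7| < √(1) = 1. So R = 1.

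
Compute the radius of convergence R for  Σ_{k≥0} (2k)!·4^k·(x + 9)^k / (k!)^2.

The ratio of consecutive coefficients is (2k+1)·(2k+2)/(k+1)² · 4 → 16.
Convergence for |x + 9| · 16 < 1, i.e. |x + 9| < 1/16. So R = 1/16.

R = 1/16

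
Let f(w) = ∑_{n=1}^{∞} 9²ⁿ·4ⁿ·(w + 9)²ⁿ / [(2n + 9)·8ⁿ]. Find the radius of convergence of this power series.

R = √2/9

By the ratio test, |a_{n+1}/a_n| = [(2n + 9)/(2(n+1) + 9)] · 81·4/8 → 81/2.
Since the exponent of (w + 9) increases by 2 each term, convergence requires |w + 9|² < 2/81, hence R = √2/9.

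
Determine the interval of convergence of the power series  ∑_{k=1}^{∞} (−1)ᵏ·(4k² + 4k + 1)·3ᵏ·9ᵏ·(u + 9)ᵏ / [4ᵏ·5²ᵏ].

(-343/27, -143/27)

Ratio test: |a_{k+1}/a_k| = [(4(k+1)² + 4(k+1) + 1)/(4k² + 4k + 1)] · 3·9/(4·25) → 27/100 as k → ∞.
Thus R = 1/(27/100) = 100/27.
At u = -143/27: the terms have absolute value of order k², which does not tend to 0, so the series diverges by the divergence test.
At u = -343/27: the k-th term does not approach 0; divergence by the term test.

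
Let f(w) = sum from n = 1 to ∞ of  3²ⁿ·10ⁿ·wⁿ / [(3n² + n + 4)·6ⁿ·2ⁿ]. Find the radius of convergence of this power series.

Ratio test: |a_{n+1}/a_n| = [(3n² + n + 4)/(3(n+1)² + (n+1) + 4)] · 9·10/(6·2) → 15/2 as n → ∞.
The series converges when 15/2 · |w| < 1, giving R = 2/15.

R = 2/15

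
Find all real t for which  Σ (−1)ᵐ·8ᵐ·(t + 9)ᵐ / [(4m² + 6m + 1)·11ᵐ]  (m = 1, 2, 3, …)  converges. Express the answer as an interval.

Apply the ratio test: |a_{m+1}| / |a_m| = [(4m² + 6m + 1)/(4(m+1)² + 6(m+1) + 1)] · 8/11, which tends to 8/11 as m → ∞.
Thus R = 1/(8/11) = 11/8.
At t = -61/8: absolute convergence follows by limit comparison with Σ 1/m².
When t = -83/8, the terms are on the order of 1/m², so the series converges absolutely by comparison with the p-series (p = 2 > 1).

[-83/8, -61/8]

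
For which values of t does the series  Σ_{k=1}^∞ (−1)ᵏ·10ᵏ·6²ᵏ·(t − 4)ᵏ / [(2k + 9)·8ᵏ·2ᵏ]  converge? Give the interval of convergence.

By the ratio test, |a_{k+1}/a_k| = [(2k + 9)/(2(k+1) + 9)] · 10·36/(8·2) → 45/2.
Convergence for |t − 4| · 45/2 < 1, i.e. |t − 4| < 2/45. So R = 2/45.
Endpoint t = 182/45: an alternating series whose terms decrease to 0 in absolute value, so it converges by the Leibniz criterion.
When t = 178/45, comparison with the harmonic series Σ 1/k shows the series diverges.

(178/45, 182/45]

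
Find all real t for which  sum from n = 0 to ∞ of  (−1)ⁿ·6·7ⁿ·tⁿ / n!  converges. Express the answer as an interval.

The ratio of consecutive coefficients is 6/6 · 7 · 1/(n+1) → 0.
The limit is 0, so the series converges for all t; R = ∞.

(−∞, ∞)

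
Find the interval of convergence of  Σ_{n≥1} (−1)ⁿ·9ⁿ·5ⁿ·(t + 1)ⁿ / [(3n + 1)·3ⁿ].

The ratio of consecutive coefficients is [(3n + 1)/(3(n+1) + 1)] · 9·5/3 → 15.
Convergence for |t + 1| · 15 < 1, i.e. |t + 1| < 1/15. So R = 1/15.
When t = -14/15, convergence follows from the alternating series test (terms decrease monotonically to 0).
When t = -16/15, comparison with the harmonic series Σ 1/n shows the series diverges.

(-16/15, -14/15]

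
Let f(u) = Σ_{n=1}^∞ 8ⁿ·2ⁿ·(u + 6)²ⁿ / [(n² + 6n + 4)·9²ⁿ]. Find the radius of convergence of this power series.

R = 9/4

The ratio of consecutive coefficients is [(n² + 6n + 4)/((n+1)² + 6(n+1) + 4)] · 8·2/81 → 16/81.
Since the exponent of (u + 6) increases by 2 each term, convergence requires |u + 6|² < 81/16, hence R = 9/4.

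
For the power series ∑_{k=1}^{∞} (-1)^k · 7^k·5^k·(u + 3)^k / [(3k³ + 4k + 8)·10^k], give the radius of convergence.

R = 2/7

Apply the ratio test: |a_{k+1}| / |a_k| = [(3k³ + 4k + 8)/(3(k+1)³ + 4(k+1) + 8)] · 7·5/10, which tends to 7/2 as k → ∞.
Hence the series converges for |u + 3| < 1/(7/2) = 2/7, so the radius of convergence is 2/7.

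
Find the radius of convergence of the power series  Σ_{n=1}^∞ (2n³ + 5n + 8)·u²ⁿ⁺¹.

R = 1

By the ratio test, |a_{n+1}/a_n| = (2(n+1)³ + 5(n+1) + 8)/(2n³ + 5n + 8) → 1.
Writing y = u², the series in y has radius 1, so |u| < √(1) = 1 and R = 1.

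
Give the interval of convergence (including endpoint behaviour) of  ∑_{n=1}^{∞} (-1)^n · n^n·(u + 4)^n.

{-4}

Root test: |a_n|^(1/n) = n → ∞.
The root grows without bound, so R = 0 (convergence only at u = -4).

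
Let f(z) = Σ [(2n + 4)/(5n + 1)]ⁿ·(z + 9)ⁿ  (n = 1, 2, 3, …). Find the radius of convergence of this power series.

By the Cauchy root test, |a_n|^(1/n) = (2n + 4)/(5n + 1) → 2/5.
The series converges when 2/5 · |z + 9| < 1, giving R = 5/2.

R = 5/2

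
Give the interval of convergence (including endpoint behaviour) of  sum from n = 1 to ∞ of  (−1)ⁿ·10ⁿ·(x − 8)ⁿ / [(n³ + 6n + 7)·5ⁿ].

[15/2, 17/2]

The ratio of consecutive coefficients is [(n³ + 6n + 7)/((n+1)³ + 6(n+1) + 7)] · 10/5 → 2.
Thus R = 1/(2) = 1/2.
At x = 17/2: the series is dominated by a constant times Σ 1/n³, which converges (p = 3 > 1).
When x = 15/2, the series is dominated by a constant times Σ 1/n³, which converges (p = 3 > 1).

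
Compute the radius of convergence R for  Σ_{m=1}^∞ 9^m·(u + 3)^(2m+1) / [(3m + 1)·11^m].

R = √11/3

The ratio of consecutive coefficients is [(3m + 1)/(3(m+1) + 1)] · 9/11 → 9/11.
Writing y = (u + 3)², the series in y has radius 11/9, so |u + 3| < √(11/9) and R = √11/3.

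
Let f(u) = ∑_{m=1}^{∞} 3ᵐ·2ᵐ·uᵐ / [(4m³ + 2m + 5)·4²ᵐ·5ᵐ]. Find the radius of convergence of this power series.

The ratio of consecutive coefficients is [(4m³ + 2m + 5)/(4(m+1)³ + 2(m+1) + 5)] · 3·2/(16·5) → 3/40.
Convergence for |u| · 3/40 < 1, i.e. |u| < 40/3. So R = 40/3.

R = 40/3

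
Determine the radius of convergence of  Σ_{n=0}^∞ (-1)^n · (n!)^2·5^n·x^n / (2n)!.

The ratio of consecutive coefficients is (n+1)²/[(2n+1)·(2n+2)] · 5 → 5/4.
Convergence for |x| · 5/4 < 1, i.e. |x| < 4/5. So R = 4/5.

R = 4/5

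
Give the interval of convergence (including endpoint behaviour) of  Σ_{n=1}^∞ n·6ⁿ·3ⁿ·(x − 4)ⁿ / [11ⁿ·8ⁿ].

(-8/9, 80/9)

Apply the ratio test: |a_{n+1}| / |a_n| = [(n+1)/n] · 6·3/(11·8), which tends to 9/44 as n → ∞.
The series converges when 9/44 · |x − 4| < 1, giving R = 44/9.
When x = 80/9, the n-th term does not approach 0; divergence by the term test.
When x = -8/9, the terms do not tend to 0, so the series diverges.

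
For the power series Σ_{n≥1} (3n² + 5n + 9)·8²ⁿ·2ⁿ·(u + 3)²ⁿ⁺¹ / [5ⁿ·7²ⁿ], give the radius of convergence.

The ratio of consecutive coefficients is [(3(n+1)² + 5(n+1) + 9)/(3n² + 5n + 9)] · 64·2/(5·49) → 128/245.
Writing y = (u + 3)², the series in y has radius 245/128, so |u + 3| < √(245/128) and R = 7√10/16.

R = 7√10/16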